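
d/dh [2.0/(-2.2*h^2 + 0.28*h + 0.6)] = (8.8*h - 0.56)/(-2.2*h^2 + 0.28*h + 0.6)^2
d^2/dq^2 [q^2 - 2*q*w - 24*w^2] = 2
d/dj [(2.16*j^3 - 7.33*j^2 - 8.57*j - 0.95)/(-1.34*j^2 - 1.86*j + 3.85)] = (-2.8944*j^4 - 8.0352*j^3 + 27.098*j^2 - 58.987*j - 34.7615)/(1.7956*j^4 + 4.9848*j^3 - 6.8584*j^2 - 14.322*j + 14.8225)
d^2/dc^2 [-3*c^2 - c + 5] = -6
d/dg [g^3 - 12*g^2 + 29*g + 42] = 3*g^2 - 24*g + 29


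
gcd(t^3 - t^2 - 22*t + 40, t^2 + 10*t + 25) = t + 5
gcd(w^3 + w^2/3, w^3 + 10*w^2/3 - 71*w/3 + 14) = 1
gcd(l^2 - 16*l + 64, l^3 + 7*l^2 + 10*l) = 1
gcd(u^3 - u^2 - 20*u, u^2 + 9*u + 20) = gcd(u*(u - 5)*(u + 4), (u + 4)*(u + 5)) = u + 4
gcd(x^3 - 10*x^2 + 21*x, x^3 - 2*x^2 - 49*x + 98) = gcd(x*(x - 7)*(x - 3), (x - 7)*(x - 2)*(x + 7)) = x - 7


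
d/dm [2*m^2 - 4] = 4*m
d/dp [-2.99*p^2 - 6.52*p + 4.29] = -5.98*p - 6.52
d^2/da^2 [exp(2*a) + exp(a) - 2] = (4*exp(a) + 1)*exp(a)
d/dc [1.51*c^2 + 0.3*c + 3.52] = 3.02*c + 0.3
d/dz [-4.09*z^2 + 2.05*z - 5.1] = 2.05 - 8.18*z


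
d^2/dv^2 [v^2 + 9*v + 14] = 2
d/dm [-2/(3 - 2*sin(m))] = -4*cos(m)/(2*sin(m) - 3)^2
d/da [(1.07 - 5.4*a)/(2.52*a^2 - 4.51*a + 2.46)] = (13.608*a^2 - 5.3928*a - 8.4583)/(6.3504*a^4 - 22.7304*a^3 + 32.7385*a^2 - 22.1892*a + 6.0516)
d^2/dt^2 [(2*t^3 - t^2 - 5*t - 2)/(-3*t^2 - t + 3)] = 22*(2*t^3 + 9*t^2 + 9*t + 4)/(27*t^6 + 27*t^5 - 72*t^4 - 53*t^3 + 72*t^2 + 27*t - 27)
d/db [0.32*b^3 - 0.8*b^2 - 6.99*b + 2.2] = 0.96*b^2 - 1.6*b - 6.99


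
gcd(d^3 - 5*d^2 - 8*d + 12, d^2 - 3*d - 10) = d + 2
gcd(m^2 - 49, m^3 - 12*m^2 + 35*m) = m - 7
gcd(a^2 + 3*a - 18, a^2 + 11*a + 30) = a + 6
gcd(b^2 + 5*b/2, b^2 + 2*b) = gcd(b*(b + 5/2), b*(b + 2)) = b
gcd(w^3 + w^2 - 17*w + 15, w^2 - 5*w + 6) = w - 3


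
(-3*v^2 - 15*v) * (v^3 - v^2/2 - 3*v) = -3*v^5 - 27*v^4/2 + 33*v^3/2 + 45*v^2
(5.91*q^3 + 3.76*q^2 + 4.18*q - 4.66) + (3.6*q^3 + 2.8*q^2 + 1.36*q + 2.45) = 9.51*q^3 + 6.56*q^2 + 5.54*q - 2.21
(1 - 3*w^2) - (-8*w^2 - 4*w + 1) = 5*w^2 + 4*w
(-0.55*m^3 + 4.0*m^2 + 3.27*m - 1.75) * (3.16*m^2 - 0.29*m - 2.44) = -1.738*m^5 + 12.7995*m^4 + 10.5152*m^3 - 16.2383*m^2 - 7.4713*m + 4.27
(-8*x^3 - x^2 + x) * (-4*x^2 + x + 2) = 32*x^5 - 4*x^4 - 21*x^3 - x^2 + 2*x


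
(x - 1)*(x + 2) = x^2 + x - 2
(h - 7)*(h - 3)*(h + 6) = h^3 - 4*h^2 - 39*h + 126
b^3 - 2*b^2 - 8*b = b*(b - 4)*(b + 2)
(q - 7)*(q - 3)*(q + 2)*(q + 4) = q^4 - 4*q^3 - 31*q^2 + 46*q + 168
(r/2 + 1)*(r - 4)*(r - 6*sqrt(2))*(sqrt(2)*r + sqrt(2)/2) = sqrt(2)*r^4/2 - 6*r^3 - 3*sqrt(2)*r^3/4 - 9*sqrt(2)*r^2/2 + 9*r^2 - 2*sqrt(2)*r + 54*r + 24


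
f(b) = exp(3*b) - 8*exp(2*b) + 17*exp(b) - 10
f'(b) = 3*exp(3*b) - 16*exp(2*b) + 17*exp(b)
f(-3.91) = -9.66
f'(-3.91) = 0.33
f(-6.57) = -9.98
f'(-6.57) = 0.02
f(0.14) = 0.49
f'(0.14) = 2.95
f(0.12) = 0.43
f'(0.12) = 3.13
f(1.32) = -6.01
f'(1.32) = -3.20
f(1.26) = -5.68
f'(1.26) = -7.48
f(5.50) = 14175876.06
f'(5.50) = 42998331.78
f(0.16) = 0.55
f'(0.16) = 2.76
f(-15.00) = -10.00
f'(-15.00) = 0.00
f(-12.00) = -10.00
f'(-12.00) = 0.00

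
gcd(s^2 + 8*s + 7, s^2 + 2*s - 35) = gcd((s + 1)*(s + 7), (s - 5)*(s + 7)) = s + 7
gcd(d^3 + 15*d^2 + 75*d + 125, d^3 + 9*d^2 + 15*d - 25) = d^2 + 10*d + 25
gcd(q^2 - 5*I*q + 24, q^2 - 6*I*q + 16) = q - 8*I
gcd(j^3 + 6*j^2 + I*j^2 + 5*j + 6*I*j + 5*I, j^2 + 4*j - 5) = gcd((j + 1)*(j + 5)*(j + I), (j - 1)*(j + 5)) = j + 5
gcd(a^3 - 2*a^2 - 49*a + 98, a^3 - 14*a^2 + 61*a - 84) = a - 7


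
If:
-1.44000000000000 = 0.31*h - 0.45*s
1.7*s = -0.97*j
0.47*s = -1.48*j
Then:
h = -4.65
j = 0.00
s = 0.00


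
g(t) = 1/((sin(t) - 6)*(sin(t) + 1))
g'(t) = -cos(t)/((sin(t) - 6)*(sin(t) + 1)^2) - cos(t)/((sin(t) - 6)^2*(sin(t) + 1))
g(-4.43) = -0.10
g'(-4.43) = -0.01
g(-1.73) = -11.32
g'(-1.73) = -141.61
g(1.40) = -0.10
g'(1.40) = 0.01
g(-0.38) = -0.25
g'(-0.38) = 0.33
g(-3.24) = -0.15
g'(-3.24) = -0.11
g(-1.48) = -34.70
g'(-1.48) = 763.41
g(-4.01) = -0.11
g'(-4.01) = -0.03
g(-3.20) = -0.16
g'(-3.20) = -0.12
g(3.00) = -0.15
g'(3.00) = -0.10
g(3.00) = -0.15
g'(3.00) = -0.10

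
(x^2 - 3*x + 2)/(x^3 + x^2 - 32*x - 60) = (x^2 - 3*x + 2)/(x^3 + x^2 - 32*x - 60)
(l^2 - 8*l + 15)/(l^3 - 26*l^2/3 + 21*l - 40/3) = 3*(l - 3)/(3*l^2 - 11*l + 8)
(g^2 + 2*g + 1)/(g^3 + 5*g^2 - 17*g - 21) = (g + 1)/(g^2 + 4*g - 21)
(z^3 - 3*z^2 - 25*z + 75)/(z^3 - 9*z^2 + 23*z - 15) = (z + 5)/(z - 1)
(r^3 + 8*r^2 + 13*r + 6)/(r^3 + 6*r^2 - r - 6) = (r + 1)/(r - 1)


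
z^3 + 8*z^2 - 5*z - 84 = (z - 3)*(z + 4)*(z + 7)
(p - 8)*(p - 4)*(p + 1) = p^3 - 11*p^2 + 20*p + 32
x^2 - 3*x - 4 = (x - 4)*(x + 1)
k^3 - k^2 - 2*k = k*(k - 2)*(k + 1)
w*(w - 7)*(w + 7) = w^3 - 49*w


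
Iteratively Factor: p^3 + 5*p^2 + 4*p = (p + 4)*(p^2 + p) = (p + 1)*(p + 4)*(p)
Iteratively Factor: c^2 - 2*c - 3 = (c + 1)*(c - 3)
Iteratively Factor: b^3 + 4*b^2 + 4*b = (b + 2)*(b^2 + 2*b) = b*(b + 2)*(b + 2)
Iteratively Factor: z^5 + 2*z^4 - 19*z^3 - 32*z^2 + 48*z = (z + 4)*(z^4 - 2*z^3 - 11*z^2 + 12*z) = (z - 4)*(z + 4)*(z^3 + 2*z^2 - 3*z) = (z - 4)*(z + 3)*(z + 4)*(z^2 - z) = z*(z - 4)*(z + 3)*(z + 4)*(z - 1)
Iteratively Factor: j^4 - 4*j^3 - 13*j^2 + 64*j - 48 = (j - 3)*(j^3 - j^2 - 16*j + 16) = (j - 4)*(j - 3)*(j^2 + 3*j - 4) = (j - 4)*(j - 3)*(j - 1)*(j + 4)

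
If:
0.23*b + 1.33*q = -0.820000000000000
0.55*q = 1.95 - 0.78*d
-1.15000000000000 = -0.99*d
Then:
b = -14.54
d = 1.16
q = 1.90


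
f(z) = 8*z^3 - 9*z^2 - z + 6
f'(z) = 24*z^2 - 18*z - 1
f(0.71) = 3.62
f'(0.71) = -1.68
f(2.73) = 98.97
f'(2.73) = 128.73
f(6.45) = 1771.82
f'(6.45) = 881.36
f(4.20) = 435.74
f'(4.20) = 346.76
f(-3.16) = -333.15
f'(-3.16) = 295.53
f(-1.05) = -12.13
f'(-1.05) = 44.36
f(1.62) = 14.77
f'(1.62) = 32.83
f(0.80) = 3.54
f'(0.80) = -0.04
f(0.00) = 6.00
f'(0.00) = -1.00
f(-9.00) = -6546.00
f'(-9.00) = 2105.00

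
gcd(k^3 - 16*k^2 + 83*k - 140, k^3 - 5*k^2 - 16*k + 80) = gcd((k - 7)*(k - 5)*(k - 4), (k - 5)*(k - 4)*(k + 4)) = k^2 - 9*k + 20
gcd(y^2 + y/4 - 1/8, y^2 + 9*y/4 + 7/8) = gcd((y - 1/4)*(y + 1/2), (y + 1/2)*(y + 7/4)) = y + 1/2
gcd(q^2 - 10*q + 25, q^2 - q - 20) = q - 5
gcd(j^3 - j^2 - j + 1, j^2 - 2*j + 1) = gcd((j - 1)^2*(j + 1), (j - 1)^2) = j^2 - 2*j + 1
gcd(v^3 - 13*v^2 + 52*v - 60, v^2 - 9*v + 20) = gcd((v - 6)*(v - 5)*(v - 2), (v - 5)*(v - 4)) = v - 5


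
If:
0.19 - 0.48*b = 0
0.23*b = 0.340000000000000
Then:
No Solution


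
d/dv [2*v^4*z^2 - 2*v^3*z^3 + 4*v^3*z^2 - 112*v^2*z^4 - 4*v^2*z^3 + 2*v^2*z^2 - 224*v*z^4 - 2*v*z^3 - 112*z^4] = 2*z^2*(4*v^3 - 3*v^2*z + 6*v^2 - 112*v*z^2 - 4*v*z + 2*v - 112*z^2 - z)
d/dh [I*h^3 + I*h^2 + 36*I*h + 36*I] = I*(3*h^2 + 2*h + 36)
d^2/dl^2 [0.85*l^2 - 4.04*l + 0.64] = 1.70000000000000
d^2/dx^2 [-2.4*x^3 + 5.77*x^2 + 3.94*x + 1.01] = 11.54 - 14.4*x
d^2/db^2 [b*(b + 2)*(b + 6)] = 6*b + 16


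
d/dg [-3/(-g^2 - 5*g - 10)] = 3*(-2*g - 5)/(g^2 + 5*g + 10)^2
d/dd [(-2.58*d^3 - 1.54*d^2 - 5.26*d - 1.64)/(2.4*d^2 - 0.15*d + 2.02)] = (-6.192*d^4 + 0.773999999999999*d^3 - 2.7798*d^2 + 1.6504*d - 10.8712)/(5.76*d^4 - 0.72*d^3 + 9.7185*d^2 - 0.606*d + 4.0804)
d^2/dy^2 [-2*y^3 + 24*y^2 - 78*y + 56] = 48 - 12*y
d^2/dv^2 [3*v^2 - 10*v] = 6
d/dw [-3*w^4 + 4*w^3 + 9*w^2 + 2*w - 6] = -12*w^3 + 12*w^2 + 18*w + 2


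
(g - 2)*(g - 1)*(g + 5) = g^3 + 2*g^2 - 13*g + 10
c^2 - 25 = (c - 5)*(c + 5)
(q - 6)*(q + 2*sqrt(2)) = q^2 - 6*q + 2*sqrt(2)*q - 12*sqrt(2)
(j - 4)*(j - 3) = j^2 - 7*j + 12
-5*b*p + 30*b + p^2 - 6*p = (-5*b + p)*(p - 6)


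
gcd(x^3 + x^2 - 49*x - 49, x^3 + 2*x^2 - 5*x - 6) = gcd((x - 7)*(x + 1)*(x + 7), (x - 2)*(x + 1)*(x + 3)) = x + 1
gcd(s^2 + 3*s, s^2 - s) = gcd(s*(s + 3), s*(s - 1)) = s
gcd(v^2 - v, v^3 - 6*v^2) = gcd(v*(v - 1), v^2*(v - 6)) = v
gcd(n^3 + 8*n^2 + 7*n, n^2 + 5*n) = n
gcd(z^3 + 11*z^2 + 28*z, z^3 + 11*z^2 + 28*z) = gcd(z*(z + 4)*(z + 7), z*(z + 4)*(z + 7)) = z^3 + 11*z^2 + 28*z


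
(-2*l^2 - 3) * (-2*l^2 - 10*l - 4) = 4*l^4 + 20*l^3 + 14*l^2 + 30*l + 12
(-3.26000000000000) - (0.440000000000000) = -3.70000000000000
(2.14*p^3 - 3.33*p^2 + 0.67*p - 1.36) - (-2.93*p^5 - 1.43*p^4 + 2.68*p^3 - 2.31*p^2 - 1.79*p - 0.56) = 2.93*p^5 + 1.43*p^4 - 0.54*p^3 - 1.02*p^2 + 2.46*p - 0.8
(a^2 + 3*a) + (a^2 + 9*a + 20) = 2*a^2 + 12*a + 20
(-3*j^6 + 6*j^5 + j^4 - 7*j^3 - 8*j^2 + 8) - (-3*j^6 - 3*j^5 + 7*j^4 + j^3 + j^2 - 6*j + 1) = 9*j^5 - 6*j^4 - 8*j^3 - 9*j^2 + 6*j + 7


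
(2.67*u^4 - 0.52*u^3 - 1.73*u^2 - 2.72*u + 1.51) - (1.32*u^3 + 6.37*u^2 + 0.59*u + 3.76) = 2.67*u^4 - 1.84*u^3 - 8.1*u^2 - 3.31*u - 2.25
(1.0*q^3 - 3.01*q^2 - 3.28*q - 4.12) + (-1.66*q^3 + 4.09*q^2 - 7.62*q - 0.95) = -0.66*q^3 + 1.08*q^2 - 10.9*q - 5.07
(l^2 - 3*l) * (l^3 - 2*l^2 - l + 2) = l^5 - 5*l^4 + 5*l^3 + 5*l^2 - 6*l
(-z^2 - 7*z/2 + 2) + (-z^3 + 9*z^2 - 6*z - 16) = -z^3 + 8*z^2 - 19*z/2 - 14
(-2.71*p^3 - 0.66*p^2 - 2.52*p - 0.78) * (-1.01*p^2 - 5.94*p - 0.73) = 2.7371*p^5 + 16.764*p^4 + 8.4439*p^3 + 16.2384*p^2 + 6.4728*p + 0.5694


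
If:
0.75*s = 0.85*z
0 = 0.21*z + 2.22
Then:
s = -11.98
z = -10.57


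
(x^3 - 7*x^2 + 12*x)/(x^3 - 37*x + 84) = x/(x + 7)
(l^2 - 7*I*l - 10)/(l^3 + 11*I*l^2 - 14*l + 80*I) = (l - 5*I)/(l^2 + 13*I*l - 40)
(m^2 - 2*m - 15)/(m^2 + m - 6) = (m - 5)/(m - 2)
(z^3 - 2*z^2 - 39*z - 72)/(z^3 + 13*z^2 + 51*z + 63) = (z - 8)/(z + 7)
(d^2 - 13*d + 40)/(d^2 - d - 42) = (-d^2 + 13*d - 40)/(-d^2 + d + 42)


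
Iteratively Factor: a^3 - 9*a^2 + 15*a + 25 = (a - 5)*(a^2 - 4*a - 5) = (a - 5)*(a + 1)*(a - 5)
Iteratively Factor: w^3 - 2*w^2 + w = (w)*(w^2 - 2*w + 1) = w*(w - 1)*(w - 1)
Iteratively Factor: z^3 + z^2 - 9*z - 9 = (z + 1)*(z^2 - 9) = (z + 1)*(z + 3)*(z - 3)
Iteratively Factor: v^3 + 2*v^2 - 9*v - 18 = (v + 2)*(v^2 - 9) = (v + 2)*(v + 3)*(v - 3)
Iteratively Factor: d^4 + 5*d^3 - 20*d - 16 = (d + 1)*(d^3 + 4*d^2 - 4*d - 16) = (d + 1)*(d + 4)*(d^2 - 4) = (d - 2)*(d + 1)*(d + 4)*(d + 2)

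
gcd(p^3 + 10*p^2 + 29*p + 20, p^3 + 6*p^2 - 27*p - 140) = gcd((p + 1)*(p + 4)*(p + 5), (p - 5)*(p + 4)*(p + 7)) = p + 4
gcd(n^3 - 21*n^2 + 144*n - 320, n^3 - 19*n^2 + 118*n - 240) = n^2 - 13*n + 40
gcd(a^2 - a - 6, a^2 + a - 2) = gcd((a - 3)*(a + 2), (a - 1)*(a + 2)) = a + 2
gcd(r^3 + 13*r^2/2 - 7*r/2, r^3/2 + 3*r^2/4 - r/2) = r^2 - r/2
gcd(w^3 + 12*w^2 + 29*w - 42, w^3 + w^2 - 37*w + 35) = w^2 + 6*w - 7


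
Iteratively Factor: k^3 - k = (k + 1)*(k^2 - k) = k*(k + 1)*(k - 1)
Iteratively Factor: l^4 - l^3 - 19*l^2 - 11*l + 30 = (l - 5)*(l^3 + 4*l^2 + l - 6) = (l - 5)*(l + 3)*(l^2 + l - 2) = (l - 5)*(l - 1)*(l + 3)*(l + 2)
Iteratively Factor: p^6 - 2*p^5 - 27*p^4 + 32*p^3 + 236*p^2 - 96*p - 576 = (p + 3)*(p^5 - 5*p^4 - 12*p^3 + 68*p^2 + 32*p - 192) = (p + 2)*(p + 3)*(p^4 - 7*p^3 + 2*p^2 + 64*p - 96) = (p + 2)*(p + 3)^2*(p^3 - 10*p^2 + 32*p - 32) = (p - 4)*(p + 2)*(p + 3)^2*(p^2 - 6*p + 8) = (p - 4)^2*(p + 2)*(p + 3)^2*(p - 2)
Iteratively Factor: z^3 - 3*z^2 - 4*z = (z)*(z^2 - 3*z - 4) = z*(z - 4)*(z + 1)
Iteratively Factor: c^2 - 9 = (c + 3)*(c - 3)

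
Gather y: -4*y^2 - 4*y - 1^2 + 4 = -4*y^2 - 4*y + 3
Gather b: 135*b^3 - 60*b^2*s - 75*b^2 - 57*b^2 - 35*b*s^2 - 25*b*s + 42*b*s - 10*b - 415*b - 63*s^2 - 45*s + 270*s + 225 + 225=135*b^3 + b^2*(-60*s - 132) + b*(-35*s^2 + 17*s - 425) - 63*s^2 + 225*s + 450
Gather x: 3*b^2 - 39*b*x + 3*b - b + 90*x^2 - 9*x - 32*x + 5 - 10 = 3*b^2 + 2*b + 90*x^2 + x*(-39*b - 41) - 5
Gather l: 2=2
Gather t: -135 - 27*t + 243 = 108 - 27*t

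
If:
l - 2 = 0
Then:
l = 2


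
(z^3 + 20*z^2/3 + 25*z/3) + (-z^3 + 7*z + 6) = 20*z^2/3 + 46*z/3 + 6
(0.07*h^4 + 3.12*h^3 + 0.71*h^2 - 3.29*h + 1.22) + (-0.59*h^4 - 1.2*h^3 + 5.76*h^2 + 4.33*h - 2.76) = -0.52*h^4 + 1.92*h^3 + 6.47*h^2 + 1.04*h - 1.54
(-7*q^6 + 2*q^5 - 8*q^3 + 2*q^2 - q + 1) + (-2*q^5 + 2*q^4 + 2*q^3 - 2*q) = -7*q^6 + 2*q^4 - 6*q^3 + 2*q^2 - 3*q + 1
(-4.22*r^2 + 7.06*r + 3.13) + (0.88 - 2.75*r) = -4.22*r^2 + 4.31*r + 4.01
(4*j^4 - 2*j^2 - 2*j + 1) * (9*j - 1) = 36*j^5 - 4*j^4 - 18*j^3 - 16*j^2 + 11*j - 1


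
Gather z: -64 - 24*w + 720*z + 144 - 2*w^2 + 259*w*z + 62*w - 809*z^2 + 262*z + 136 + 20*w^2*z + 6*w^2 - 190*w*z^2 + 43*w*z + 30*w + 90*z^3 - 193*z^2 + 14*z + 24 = 4*w^2 + 68*w + 90*z^3 + z^2*(-190*w - 1002) + z*(20*w^2 + 302*w + 996) + 240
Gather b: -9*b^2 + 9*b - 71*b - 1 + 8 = -9*b^2 - 62*b + 7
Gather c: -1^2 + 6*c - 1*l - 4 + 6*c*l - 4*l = c*(6*l + 6) - 5*l - 5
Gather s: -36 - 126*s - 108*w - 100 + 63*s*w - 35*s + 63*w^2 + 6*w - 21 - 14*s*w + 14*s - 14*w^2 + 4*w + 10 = s*(49*w - 147) + 49*w^2 - 98*w - 147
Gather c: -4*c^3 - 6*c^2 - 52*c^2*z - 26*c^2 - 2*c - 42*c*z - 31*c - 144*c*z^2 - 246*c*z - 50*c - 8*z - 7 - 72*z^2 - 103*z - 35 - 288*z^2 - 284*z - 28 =-4*c^3 + c^2*(-52*z - 32) + c*(-144*z^2 - 288*z - 83) - 360*z^2 - 395*z - 70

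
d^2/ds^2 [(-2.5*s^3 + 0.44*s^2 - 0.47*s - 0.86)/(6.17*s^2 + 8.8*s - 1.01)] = (-1.13686837721616e-13*s^5 - 2.27373675443232e-13*s^4 - 501.923746*s^3 - 46.663836*s^2 - 313.042254*s - 151.372356)/(234.885113*s^6 + 1005.01896*s^5 + 1318.065633*s^4 + 352.43824*s^3 - 215.761149*s^2 + 26.93064*s - 1.030301)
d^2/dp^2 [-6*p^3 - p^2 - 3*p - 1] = -36*p - 2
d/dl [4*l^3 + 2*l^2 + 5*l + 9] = 12*l^2 + 4*l + 5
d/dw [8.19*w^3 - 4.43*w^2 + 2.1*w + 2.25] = 24.57*w^2 - 8.86*w + 2.1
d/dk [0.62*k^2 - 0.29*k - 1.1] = 1.24*k - 0.29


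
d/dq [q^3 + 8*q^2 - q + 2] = 3*q^2 + 16*q - 1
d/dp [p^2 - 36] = 2*p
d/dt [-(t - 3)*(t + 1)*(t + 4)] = -3*t^2 - 4*t + 11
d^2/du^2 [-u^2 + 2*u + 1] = -2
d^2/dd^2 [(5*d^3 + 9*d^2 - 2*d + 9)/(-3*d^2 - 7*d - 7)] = 2*(67*d^3 - 411*d^2 - 1428*d - 791)/(27*d^6 + 189*d^5 + 630*d^4 + 1225*d^3 + 1470*d^2 + 1029*d + 343)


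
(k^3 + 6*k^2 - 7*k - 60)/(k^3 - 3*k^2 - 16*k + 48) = (k + 5)/(k - 4)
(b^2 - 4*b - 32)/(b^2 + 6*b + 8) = (b - 8)/(b + 2)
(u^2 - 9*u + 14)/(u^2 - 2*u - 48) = (-u^2 + 9*u - 14)/(-u^2 + 2*u + 48)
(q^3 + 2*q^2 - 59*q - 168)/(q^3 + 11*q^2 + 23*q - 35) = (q^2 - 5*q - 24)/(q^2 + 4*q - 5)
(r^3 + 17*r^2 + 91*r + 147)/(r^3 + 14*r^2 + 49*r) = (r + 3)/r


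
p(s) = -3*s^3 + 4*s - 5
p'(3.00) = -77.00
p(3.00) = -74.00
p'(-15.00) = -2021.00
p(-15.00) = 10060.00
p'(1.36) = -12.65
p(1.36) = -7.11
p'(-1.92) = -29.18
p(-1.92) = 8.55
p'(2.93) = -73.26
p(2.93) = -68.74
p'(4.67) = -192.28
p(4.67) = -291.86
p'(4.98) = -219.20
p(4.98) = -355.60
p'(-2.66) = -59.68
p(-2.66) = 40.82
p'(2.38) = -46.98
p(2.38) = -35.92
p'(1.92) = -29.18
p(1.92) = -18.55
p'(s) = 4 - 9*s^2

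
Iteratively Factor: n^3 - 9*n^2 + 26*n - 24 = (n - 4)*(n^2 - 5*n + 6) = (n - 4)*(n - 3)*(n - 2)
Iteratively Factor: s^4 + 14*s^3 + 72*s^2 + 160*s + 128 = (s + 2)*(s^3 + 12*s^2 + 48*s + 64) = (s + 2)*(s + 4)*(s^2 + 8*s + 16) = (s + 2)*(s + 4)^2*(s + 4)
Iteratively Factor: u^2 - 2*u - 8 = (u + 2)*(u - 4)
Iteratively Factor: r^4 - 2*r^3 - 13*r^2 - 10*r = (r - 5)*(r^3 + 3*r^2 + 2*r) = r*(r - 5)*(r^2 + 3*r + 2) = r*(r - 5)*(r + 2)*(r + 1)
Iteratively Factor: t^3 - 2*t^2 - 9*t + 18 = (t - 2)*(t^2 - 9) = (t - 3)*(t - 2)*(t + 3)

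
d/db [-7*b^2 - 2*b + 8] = -14*b - 2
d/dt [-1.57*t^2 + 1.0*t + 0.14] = 1.0 - 3.14*t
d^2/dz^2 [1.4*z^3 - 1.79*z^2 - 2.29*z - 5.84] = 8.4*z - 3.58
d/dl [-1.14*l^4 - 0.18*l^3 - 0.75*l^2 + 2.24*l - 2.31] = -4.56*l^3 - 0.54*l^2 - 1.5*l + 2.24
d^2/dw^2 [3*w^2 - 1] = 6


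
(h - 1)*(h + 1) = h^2 - 1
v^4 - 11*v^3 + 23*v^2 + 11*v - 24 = (v - 8)*(v - 3)*(v - 1)*(v + 1)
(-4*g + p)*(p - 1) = -4*g*p + 4*g + p^2 - p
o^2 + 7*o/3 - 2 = (o - 2/3)*(o + 3)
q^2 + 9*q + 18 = (q + 3)*(q + 6)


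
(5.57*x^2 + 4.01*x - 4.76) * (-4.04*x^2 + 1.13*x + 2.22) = -22.5028*x^4 - 9.9063*x^3 + 36.1271*x^2 + 3.5234*x - 10.5672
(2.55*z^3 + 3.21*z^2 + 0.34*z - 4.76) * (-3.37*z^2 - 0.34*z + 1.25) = -8.5935*z^5 - 11.6847*z^4 + 0.950299999999999*z^3 + 19.9381*z^2 + 2.0434*z - 5.95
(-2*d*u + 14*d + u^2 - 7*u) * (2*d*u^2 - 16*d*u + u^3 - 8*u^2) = -4*d^2*u^3 + 60*d^2*u^2 - 224*d^2*u + u^5 - 15*u^4 + 56*u^3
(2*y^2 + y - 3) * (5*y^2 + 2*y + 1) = 10*y^4 + 9*y^3 - 11*y^2 - 5*y - 3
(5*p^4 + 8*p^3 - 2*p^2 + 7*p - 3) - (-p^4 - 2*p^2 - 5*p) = 6*p^4 + 8*p^3 + 12*p - 3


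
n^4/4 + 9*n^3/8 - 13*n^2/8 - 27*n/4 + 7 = (n/4 + 1)*(n - 2)*(n - 1)*(n + 7/2)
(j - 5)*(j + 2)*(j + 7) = j^3 + 4*j^2 - 31*j - 70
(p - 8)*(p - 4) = p^2 - 12*p + 32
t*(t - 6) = t^2 - 6*t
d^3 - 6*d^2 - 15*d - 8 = (d - 8)*(d + 1)^2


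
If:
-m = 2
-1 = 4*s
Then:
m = -2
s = -1/4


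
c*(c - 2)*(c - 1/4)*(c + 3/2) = c^4 - 3*c^3/4 - 23*c^2/8 + 3*c/4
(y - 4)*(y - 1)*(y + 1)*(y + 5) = y^4 + y^3 - 21*y^2 - y + 20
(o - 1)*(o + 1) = o^2 - 1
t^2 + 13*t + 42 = (t + 6)*(t + 7)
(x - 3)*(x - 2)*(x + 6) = x^3 + x^2 - 24*x + 36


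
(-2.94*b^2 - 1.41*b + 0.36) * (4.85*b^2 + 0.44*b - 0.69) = -14.259*b^4 - 8.1321*b^3 + 3.1542*b^2 + 1.1313*b - 0.2484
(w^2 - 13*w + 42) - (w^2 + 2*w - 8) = 50 - 15*w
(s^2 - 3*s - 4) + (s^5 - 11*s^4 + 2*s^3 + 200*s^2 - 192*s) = s^5 - 11*s^4 + 2*s^3 + 201*s^2 - 195*s - 4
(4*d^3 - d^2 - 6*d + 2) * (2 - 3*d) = -12*d^4 + 11*d^3 + 16*d^2 - 18*d + 4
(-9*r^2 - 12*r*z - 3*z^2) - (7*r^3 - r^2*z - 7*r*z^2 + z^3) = -7*r^3 + r^2*z - 9*r^2 + 7*r*z^2 - 12*r*z - z^3 - 3*z^2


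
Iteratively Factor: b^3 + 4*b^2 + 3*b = (b + 3)*(b^2 + b) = (b + 1)*(b + 3)*(b)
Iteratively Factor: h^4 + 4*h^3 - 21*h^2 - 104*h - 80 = (h + 4)*(h^3 - 21*h - 20) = (h + 1)*(h + 4)*(h^2 - h - 20) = (h + 1)*(h + 4)^2*(h - 5)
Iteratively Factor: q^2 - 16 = (q + 4)*(q - 4)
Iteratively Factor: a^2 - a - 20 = (a - 5)*(a + 4)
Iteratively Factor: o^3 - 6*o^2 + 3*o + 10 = (o - 2)*(o^2 - 4*o - 5) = (o - 5)*(o - 2)*(o + 1)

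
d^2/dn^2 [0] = 0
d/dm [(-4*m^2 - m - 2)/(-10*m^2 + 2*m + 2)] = (-9*m^2 - 28*m + 1)/(2*(25*m^4 - 10*m^3 - 9*m^2 + 2*m + 1))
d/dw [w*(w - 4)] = 2*w - 4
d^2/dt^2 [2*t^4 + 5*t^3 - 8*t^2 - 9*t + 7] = 24*t^2 + 30*t - 16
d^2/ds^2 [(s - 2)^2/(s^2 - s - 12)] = 2*(-3*s^3 + 48*s^2 - 156*s + 244)/(s^6 - 3*s^5 - 33*s^4 + 71*s^3 + 396*s^2 - 432*s - 1728)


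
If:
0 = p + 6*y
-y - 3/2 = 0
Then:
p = 9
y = -3/2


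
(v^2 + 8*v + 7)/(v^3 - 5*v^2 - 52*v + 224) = (v + 1)/(v^2 - 12*v + 32)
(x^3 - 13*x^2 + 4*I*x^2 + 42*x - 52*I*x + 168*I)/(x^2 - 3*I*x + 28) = (x^2 - 13*x + 42)/(x - 7*I)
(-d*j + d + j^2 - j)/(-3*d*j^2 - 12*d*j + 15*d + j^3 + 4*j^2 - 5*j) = (d - j)/(3*d*j + 15*d - j^2 - 5*j)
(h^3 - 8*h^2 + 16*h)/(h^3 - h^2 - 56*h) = (-h^2 + 8*h - 16)/(-h^2 + h + 56)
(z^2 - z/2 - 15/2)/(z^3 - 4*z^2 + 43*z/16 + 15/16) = 8*(2*z + 5)/(16*z^2 - 16*z - 5)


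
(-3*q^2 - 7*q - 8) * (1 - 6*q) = 18*q^3 + 39*q^2 + 41*q - 8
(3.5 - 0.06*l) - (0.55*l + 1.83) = 1.67 - 0.61*l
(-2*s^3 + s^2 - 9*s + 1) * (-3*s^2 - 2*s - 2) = 6*s^5 + s^4 + 29*s^3 + 13*s^2 + 16*s - 2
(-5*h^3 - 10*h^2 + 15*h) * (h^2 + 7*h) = -5*h^5 - 45*h^4 - 55*h^3 + 105*h^2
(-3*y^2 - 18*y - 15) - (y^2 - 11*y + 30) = -4*y^2 - 7*y - 45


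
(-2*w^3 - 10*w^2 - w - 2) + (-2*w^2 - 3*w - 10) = -2*w^3 - 12*w^2 - 4*w - 12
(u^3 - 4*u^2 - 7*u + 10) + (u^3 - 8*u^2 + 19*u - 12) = 2*u^3 - 12*u^2 + 12*u - 2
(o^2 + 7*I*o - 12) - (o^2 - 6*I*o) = 13*I*o - 12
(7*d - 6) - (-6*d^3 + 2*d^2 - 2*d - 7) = 6*d^3 - 2*d^2 + 9*d + 1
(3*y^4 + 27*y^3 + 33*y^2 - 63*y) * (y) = 3*y^5 + 27*y^4 + 33*y^3 - 63*y^2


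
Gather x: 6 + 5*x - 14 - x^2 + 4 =-x^2 + 5*x - 4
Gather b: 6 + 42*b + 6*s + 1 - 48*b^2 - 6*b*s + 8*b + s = -48*b^2 + b*(50 - 6*s) + 7*s + 7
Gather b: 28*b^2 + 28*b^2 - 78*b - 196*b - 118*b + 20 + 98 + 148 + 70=56*b^2 - 392*b + 336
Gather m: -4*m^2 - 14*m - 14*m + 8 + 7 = -4*m^2 - 28*m + 15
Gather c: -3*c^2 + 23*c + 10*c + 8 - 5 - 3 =-3*c^2 + 33*c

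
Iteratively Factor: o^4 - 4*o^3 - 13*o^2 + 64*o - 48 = (o - 4)*(o^3 - 13*o + 12) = (o - 4)*(o - 1)*(o^2 + o - 12) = (o - 4)*(o - 1)*(o + 4)*(o - 3)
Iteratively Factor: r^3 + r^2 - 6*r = (r - 2)*(r^2 + 3*r) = (r - 2)*(r + 3)*(r)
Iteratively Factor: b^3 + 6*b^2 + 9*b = (b)*(b^2 + 6*b + 9) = b*(b + 3)*(b + 3)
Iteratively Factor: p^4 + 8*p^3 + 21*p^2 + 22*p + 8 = (p + 1)*(p^3 + 7*p^2 + 14*p + 8) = (p + 1)*(p + 2)*(p^2 + 5*p + 4) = (p + 1)*(p + 2)*(p + 4)*(p + 1)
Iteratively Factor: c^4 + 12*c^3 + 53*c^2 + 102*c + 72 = (c + 3)*(c^3 + 9*c^2 + 26*c + 24) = (c + 3)*(c + 4)*(c^2 + 5*c + 6) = (c + 2)*(c + 3)*(c + 4)*(c + 3)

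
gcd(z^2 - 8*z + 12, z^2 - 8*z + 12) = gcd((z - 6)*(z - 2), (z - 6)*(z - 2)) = z^2 - 8*z + 12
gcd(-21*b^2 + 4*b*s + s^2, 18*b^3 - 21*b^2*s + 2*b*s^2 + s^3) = -3*b + s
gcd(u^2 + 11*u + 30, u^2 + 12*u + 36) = u + 6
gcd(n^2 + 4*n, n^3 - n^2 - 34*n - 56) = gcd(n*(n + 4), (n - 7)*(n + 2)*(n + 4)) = n + 4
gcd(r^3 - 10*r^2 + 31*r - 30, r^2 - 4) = r - 2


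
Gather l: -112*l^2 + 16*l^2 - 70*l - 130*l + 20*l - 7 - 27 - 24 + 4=-96*l^2 - 180*l - 54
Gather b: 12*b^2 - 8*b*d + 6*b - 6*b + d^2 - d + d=12*b^2 - 8*b*d + d^2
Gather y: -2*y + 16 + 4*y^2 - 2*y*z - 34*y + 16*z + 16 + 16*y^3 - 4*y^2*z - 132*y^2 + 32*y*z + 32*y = 16*y^3 + y^2*(-4*z - 128) + y*(30*z - 4) + 16*z + 32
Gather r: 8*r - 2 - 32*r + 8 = 6 - 24*r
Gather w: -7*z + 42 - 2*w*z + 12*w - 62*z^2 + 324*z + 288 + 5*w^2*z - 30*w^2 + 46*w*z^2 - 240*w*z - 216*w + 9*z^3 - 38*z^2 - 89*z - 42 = w^2*(5*z - 30) + w*(46*z^2 - 242*z - 204) + 9*z^3 - 100*z^2 + 228*z + 288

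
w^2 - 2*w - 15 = (w - 5)*(w + 3)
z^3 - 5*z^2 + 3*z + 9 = (z - 3)^2*(z + 1)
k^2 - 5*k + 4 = (k - 4)*(k - 1)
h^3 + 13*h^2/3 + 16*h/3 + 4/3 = (h + 1/3)*(h + 2)^2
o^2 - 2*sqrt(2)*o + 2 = (o - sqrt(2))^2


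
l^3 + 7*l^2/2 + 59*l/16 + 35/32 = (l + 1/2)*(l + 5/4)*(l + 7/4)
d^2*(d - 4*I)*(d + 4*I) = d^4 + 16*d^2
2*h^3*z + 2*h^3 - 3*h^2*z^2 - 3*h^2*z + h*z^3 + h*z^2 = (-2*h + z)*(-h + z)*(h*z + h)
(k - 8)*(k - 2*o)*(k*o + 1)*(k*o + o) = k^4*o^2 - 2*k^3*o^3 - 7*k^3*o^2 + k^3*o + 14*k^2*o^3 - 10*k^2*o^2 - 7*k^2*o + 16*k*o^3 + 14*k*o^2 - 8*k*o + 16*o^2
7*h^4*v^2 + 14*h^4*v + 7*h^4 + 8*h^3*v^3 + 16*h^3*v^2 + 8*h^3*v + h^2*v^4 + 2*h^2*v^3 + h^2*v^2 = (h + v)*(7*h + v)*(h*v + h)^2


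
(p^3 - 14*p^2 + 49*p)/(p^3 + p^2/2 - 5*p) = 2*(p^2 - 14*p + 49)/(2*p^2 + p - 10)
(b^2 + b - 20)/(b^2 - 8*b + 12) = (b^2 + b - 20)/(b^2 - 8*b + 12)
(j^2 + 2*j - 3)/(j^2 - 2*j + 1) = (j + 3)/(j - 1)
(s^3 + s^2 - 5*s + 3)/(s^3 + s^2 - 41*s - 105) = (s^2 - 2*s + 1)/(s^2 - 2*s - 35)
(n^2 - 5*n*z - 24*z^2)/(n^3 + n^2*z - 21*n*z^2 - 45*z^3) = (-n + 8*z)/(-n^2 + 2*n*z + 15*z^2)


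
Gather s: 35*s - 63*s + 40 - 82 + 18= -28*s - 24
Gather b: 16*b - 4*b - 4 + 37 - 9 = 12*b + 24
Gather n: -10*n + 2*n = -8*n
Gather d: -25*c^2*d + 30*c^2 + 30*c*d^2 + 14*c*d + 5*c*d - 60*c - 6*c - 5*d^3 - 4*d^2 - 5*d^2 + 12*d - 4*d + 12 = 30*c^2 - 66*c - 5*d^3 + d^2*(30*c - 9) + d*(-25*c^2 + 19*c + 8) + 12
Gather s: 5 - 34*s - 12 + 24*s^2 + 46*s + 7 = 24*s^2 + 12*s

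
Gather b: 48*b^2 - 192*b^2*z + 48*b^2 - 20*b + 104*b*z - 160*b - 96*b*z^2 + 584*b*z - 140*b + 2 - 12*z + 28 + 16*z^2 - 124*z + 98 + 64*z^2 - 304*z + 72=b^2*(96 - 192*z) + b*(-96*z^2 + 688*z - 320) + 80*z^2 - 440*z + 200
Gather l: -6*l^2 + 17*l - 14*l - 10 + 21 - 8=-6*l^2 + 3*l + 3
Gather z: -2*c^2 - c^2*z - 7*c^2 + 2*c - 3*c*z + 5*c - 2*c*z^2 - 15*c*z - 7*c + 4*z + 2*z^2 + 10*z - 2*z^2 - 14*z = -9*c^2 - 2*c*z^2 + z*(-c^2 - 18*c)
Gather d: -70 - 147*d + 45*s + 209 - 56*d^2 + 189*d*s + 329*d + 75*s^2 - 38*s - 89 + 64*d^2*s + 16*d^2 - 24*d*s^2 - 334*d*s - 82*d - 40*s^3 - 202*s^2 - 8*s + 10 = d^2*(64*s - 40) + d*(-24*s^2 - 145*s + 100) - 40*s^3 - 127*s^2 - s + 60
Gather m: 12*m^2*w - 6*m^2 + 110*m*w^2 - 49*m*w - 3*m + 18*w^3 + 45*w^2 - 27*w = m^2*(12*w - 6) + m*(110*w^2 - 49*w - 3) + 18*w^3 + 45*w^2 - 27*w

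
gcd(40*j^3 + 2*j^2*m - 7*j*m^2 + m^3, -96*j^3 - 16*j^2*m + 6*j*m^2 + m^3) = 4*j - m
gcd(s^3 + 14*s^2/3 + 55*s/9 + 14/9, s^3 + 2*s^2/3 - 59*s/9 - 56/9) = s + 7/3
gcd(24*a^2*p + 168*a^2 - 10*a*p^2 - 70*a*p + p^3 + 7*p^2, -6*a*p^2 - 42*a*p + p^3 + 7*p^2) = -6*a*p - 42*a + p^2 + 7*p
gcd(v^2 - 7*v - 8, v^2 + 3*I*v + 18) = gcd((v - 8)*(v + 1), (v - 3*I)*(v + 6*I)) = 1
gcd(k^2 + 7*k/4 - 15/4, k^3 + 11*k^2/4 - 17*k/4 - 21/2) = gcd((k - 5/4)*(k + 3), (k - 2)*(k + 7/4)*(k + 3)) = k + 3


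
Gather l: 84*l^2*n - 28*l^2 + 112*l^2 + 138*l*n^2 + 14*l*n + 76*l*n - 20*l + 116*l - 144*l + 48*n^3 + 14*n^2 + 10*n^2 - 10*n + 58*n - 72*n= l^2*(84*n + 84) + l*(138*n^2 + 90*n - 48) + 48*n^3 + 24*n^2 - 24*n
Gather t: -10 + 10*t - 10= 10*t - 20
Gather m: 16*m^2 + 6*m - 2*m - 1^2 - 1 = 16*m^2 + 4*m - 2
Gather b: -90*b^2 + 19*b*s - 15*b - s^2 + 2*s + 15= -90*b^2 + b*(19*s - 15) - s^2 + 2*s + 15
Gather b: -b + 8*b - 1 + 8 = 7*b + 7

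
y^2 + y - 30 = (y - 5)*(y + 6)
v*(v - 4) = v^2 - 4*v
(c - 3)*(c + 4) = c^2 + c - 12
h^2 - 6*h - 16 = (h - 8)*(h + 2)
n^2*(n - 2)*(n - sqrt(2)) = n^4 - 2*n^3 - sqrt(2)*n^3 + 2*sqrt(2)*n^2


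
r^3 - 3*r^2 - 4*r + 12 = (r - 3)*(r - 2)*(r + 2)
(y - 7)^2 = y^2 - 14*y + 49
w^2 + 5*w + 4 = (w + 1)*(w + 4)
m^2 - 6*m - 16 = (m - 8)*(m + 2)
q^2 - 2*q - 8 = (q - 4)*(q + 2)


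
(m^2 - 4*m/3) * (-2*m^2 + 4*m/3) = -2*m^4 + 4*m^3 - 16*m^2/9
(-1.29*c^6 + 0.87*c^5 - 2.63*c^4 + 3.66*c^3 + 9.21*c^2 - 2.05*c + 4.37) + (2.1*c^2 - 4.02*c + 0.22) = -1.29*c^6 + 0.87*c^5 - 2.63*c^4 + 3.66*c^3 + 11.31*c^2 - 6.07*c + 4.59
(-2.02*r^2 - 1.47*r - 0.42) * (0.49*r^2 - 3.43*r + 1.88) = -0.9898*r^4 + 6.2083*r^3 + 1.0387*r^2 - 1.323*r - 0.7896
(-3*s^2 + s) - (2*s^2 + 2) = -5*s^2 + s - 2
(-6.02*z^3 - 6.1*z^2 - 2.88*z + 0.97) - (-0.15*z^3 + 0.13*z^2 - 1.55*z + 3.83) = -5.87*z^3 - 6.23*z^2 - 1.33*z - 2.86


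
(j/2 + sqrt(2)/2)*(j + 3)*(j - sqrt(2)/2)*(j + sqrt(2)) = j^4/2 + 3*sqrt(2)*j^3/4 + 3*j^3/2 + 9*sqrt(2)*j^2/4 - sqrt(2)*j/2 - 3*sqrt(2)/2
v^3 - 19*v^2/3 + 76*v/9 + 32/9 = (v - 4)*(v - 8/3)*(v + 1/3)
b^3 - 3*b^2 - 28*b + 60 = (b - 6)*(b - 2)*(b + 5)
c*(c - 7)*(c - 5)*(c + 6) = c^4 - 6*c^3 - 37*c^2 + 210*c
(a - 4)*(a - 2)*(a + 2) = a^3 - 4*a^2 - 4*a + 16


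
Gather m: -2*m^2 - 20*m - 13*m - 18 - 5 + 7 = -2*m^2 - 33*m - 16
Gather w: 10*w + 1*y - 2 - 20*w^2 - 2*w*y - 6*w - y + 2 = -20*w^2 + w*(4 - 2*y)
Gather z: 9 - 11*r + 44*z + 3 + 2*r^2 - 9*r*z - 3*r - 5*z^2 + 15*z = 2*r^2 - 14*r - 5*z^2 + z*(59 - 9*r) + 12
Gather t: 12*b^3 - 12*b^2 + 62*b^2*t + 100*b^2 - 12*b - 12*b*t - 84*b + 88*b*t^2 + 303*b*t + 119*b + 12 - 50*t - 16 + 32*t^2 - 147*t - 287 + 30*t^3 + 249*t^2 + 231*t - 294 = 12*b^3 + 88*b^2 + 23*b + 30*t^3 + t^2*(88*b + 281) + t*(62*b^2 + 291*b + 34) - 585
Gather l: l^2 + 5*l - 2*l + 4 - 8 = l^2 + 3*l - 4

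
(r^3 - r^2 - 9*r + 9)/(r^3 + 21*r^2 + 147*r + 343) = (r^3 - r^2 - 9*r + 9)/(r^3 + 21*r^2 + 147*r + 343)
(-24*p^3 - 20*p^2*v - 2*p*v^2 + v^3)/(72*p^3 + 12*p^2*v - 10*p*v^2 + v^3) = (-2*p - v)/(6*p - v)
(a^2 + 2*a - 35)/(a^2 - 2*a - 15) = (a + 7)/(a + 3)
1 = 1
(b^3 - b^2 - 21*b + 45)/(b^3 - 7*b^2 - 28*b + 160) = (b^2 - 6*b + 9)/(b^2 - 12*b + 32)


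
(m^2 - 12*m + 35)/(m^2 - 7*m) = (m - 5)/m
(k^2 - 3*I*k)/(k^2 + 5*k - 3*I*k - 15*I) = k/(k + 5)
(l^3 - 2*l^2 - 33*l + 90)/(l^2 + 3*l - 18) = l - 5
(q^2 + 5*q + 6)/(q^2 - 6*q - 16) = (q + 3)/(q - 8)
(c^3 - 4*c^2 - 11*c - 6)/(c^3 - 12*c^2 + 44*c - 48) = (c^2 + 2*c + 1)/(c^2 - 6*c + 8)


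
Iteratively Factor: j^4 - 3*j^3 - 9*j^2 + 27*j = (j + 3)*(j^3 - 6*j^2 + 9*j) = (j - 3)*(j + 3)*(j^2 - 3*j) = j*(j - 3)*(j + 3)*(j - 3)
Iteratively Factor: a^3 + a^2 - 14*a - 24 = (a + 3)*(a^2 - 2*a - 8) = (a - 4)*(a + 3)*(a + 2)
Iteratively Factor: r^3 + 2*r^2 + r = (r)*(r^2 + 2*r + 1) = r*(r + 1)*(r + 1)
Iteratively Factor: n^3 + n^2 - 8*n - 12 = (n + 2)*(n^2 - n - 6) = (n + 2)^2*(n - 3)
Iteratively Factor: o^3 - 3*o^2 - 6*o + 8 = (o + 2)*(o^2 - 5*o + 4) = (o - 1)*(o + 2)*(o - 4)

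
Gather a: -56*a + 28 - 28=-56*a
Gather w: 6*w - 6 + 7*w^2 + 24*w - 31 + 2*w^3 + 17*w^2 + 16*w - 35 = 2*w^3 + 24*w^2 + 46*w - 72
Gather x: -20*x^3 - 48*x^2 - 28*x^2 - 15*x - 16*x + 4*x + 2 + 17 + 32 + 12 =-20*x^3 - 76*x^2 - 27*x + 63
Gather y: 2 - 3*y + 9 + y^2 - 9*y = y^2 - 12*y + 11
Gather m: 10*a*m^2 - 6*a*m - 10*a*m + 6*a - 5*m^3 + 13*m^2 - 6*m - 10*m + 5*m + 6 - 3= 6*a - 5*m^3 + m^2*(10*a + 13) + m*(-16*a - 11) + 3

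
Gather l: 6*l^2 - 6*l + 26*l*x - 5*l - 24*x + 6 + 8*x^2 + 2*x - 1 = 6*l^2 + l*(26*x - 11) + 8*x^2 - 22*x + 5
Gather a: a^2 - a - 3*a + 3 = a^2 - 4*a + 3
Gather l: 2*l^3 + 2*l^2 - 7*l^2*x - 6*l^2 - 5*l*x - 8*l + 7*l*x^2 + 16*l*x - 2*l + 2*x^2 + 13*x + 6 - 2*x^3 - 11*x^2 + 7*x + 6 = 2*l^3 + l^2*(-7*x - 4) + l*(7*x^2 + 11*x - 10) - 2*x^3 - 9*x^2 + 20*x + 12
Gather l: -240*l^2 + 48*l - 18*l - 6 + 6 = -240*l^2 + 30*l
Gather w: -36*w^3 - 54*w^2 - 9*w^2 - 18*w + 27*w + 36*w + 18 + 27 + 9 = -36*w^3 - 63*w^2 + 45*w + 54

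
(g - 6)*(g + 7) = g^2 + g - 42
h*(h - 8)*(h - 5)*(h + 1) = h^4 - 12*h^3 + 27*h^2 + 40*h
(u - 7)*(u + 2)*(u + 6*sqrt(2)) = u^3 - 5*u^2 + 6*sqrt(2)*u^2 - 30*sqrt(2)*u - 14*u - 84*sqrt(2)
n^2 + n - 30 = (n - 5)*(n + 6)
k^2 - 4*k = k*(k - 4)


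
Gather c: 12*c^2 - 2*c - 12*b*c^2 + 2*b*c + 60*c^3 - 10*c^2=60*c^3 + c^2*(2 - 12*b) + c*(2*b - 2)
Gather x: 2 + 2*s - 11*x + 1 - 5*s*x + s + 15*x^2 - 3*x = 3*s + 15*x^2 + x*(-5*s - 14) + 3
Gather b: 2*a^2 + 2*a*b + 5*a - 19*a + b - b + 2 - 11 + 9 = 2*a^2 + 2*a*b - 14*a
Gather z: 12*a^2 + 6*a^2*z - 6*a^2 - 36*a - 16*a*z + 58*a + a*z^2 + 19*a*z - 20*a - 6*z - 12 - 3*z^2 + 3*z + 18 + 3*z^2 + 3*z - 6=6*a^2 + a*z^2 + 2*a + z*(6*a^2 + 3*a)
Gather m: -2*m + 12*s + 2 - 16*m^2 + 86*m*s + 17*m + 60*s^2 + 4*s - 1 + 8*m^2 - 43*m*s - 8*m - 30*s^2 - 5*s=-8*m^2 + m*(43*s + 7) + 30*s^2 + 11*s + 1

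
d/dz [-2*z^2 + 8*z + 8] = 8 - 4*z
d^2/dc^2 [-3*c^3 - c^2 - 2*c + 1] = -18*c - 2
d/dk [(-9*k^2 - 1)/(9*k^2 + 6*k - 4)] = 6*(-9*k^2 + 15*k + 1)/(81*k^4 + 108*k^3 - 36*k^2 - 48*k + 16)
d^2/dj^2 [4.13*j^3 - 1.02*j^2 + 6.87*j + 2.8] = 24.78*j - 2.04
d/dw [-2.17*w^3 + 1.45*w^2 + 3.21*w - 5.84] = -6.51*w^2 + 2.9*w + 3.21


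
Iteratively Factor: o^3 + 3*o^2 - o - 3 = (o + 1)*(o^2 + 2*o - 3) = (o - 1)*(o + 1)*(o + 3)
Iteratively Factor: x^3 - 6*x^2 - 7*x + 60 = (x - 4)*(x^2 - 2*x - 15) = (x - 5)*(x - 4)*(x + 3)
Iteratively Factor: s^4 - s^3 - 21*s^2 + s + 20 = (s - 5)*(s^3 + 4*s^2 - s - 4) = (s - 5)*(s + 4)*(s^2 - 1) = (s - 5)*(s - 1)*(s + 4)*(s + 1)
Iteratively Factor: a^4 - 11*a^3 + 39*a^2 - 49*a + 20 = (a - 5)*(a^3 - 6*a^2 + 9*a - 4) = (a - 5)*(a - 1)*(a^2 - 5*a + 4) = (a - 5)*(a - 4)*(a - 1)*(a - 1)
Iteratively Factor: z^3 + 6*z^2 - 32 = (z + 4)*(z^2 + 2*z - 8) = (z - 2)*(z + 4)*(z + 4)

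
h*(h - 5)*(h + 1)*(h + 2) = h^4 - 2*h^3 - 13*h^2 - 10*h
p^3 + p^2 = p^2*(p + 1)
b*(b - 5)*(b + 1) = b^3 - 4*b^2 - 5*b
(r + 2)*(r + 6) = r^2 + 8*r + 12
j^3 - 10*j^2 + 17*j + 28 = (j - 7)*(j - 4)*(j + 1)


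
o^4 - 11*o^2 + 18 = (o - 3)*(o + 3)*(o - sqrt(2))*(o + sqrt(2))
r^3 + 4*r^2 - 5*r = r*(r - 1)*(r + 5)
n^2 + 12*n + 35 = (n + 5)*(n + 7)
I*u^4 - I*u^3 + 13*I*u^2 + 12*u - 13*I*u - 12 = (u - 1)*(u - 3*I)*(u + 4*I)*(I*u + 1)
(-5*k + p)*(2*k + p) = -10*k^2 - 3*k*p + p^2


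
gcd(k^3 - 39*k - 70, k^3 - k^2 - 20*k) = 1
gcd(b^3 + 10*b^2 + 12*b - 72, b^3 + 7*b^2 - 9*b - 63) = 1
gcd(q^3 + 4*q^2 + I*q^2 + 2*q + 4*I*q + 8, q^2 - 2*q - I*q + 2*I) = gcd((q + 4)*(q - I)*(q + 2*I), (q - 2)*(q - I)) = q - I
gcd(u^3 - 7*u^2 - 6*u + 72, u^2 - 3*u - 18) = u^2 - 3*u - 18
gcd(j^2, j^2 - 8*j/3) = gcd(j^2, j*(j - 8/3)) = j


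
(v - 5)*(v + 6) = v^2 + v - 30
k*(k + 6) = k^2 + 6*k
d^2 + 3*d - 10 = (d - 2)*(d + 5)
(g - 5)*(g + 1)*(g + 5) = g^3 + g^2 - 25*g - 25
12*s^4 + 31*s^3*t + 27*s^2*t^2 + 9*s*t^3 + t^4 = (s + t)^2*(3*s + t)*(4*s + t)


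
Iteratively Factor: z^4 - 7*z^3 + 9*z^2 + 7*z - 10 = (z - 1)*(z^3 - 6*z^2 + 3*z + 10) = (z - 5)*(z - 1)*(z^2 - z - 2) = (z - 5)*(z - 1)*(z + 1)*(z - 2)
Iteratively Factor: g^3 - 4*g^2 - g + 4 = (g + 1)*(g^2 - 5*g + 4) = (g - 1)*(g + 1)*(g - 4)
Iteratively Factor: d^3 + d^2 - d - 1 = (d - 1)*(d^2 + 2*d + 1) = (d - 1)*(d + 1)*(d + 1)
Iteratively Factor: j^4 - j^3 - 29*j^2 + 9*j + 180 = (j - 3)*(j^3 + 2*j^2 - 23*j - 60) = (j - 3)*(j + 3)*(j^2 - j - 20) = (j - 5)*(j - 3)*(j + 3)*(j + 4)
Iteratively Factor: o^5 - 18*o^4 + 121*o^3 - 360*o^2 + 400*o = (o - 5)*(o^4 - 13*o^3 + 56*o^2 - 80*o) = (o - 5)*(o - 4)*(o^3 - 9*o^2 + 20*o) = o*(o - 5)*(o - 4)*(o^2 - 9*o + 20) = o*(o - 5)^2*(o - 4)*(o - 4)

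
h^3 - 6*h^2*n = h^2*(h - 6*n)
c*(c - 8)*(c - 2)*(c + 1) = c^4 - 9*c^3 + 6*c^2 + 16*c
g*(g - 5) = g^2 - 5*g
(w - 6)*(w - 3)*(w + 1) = w^3 - 8*w^2 + 9*w + 18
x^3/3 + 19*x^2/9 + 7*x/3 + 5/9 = (x/3 + 1/3)*(x + 1/3)*(x + 5)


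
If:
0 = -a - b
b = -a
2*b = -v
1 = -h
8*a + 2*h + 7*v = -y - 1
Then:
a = 1/22 - y/22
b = y/22 - 1/22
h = -1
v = 1/11 - y/11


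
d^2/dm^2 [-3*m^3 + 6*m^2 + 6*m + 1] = 12 - 18*m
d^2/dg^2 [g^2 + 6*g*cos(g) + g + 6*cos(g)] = -6*g*cos(g) - 12*sin(g) - 6*cos(g) + 2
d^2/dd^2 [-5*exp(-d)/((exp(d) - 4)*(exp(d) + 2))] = 5*(-9*exp(4*d) + 22*exp(3*d) - 48*exp(d) - 64)*exp(-d)/(exp(6*d) - 6*exp(5*d) - 12*exp(4*d) + 88*exp(3*d) + 96*exp(2*d) - 384*exp(d) - 512)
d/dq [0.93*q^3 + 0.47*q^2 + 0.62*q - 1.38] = 2.79*q^2 + 0.94*q + 0.62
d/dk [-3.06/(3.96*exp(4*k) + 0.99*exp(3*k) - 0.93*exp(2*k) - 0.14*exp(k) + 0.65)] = (48.4704*exp(3*k) + 9.0882*exp(2*k) - 5.6916*exp(k) - 0.4284)*exp(k)/(3.96*exp(4*k) + 0.99*exp(3*k) - 0.93*exp(2*k) - 0.14*exp(k) + 0.65)^2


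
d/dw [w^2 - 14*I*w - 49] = 2*w - 14*I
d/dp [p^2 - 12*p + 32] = 2*p - 12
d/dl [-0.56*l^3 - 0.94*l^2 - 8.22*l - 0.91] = -1.68*l^2 - 1.88*l - 8.22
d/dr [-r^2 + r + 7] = 1 - 2*r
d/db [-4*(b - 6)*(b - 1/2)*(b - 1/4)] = -12*b^2 + 54*b - 37/2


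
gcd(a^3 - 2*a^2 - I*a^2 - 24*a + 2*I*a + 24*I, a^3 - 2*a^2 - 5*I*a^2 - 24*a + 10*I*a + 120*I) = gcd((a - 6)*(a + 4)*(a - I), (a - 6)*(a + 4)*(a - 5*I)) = a^2 - 2*a - 24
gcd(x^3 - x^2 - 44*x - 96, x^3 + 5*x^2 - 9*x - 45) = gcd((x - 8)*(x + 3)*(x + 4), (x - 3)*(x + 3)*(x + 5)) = x + 3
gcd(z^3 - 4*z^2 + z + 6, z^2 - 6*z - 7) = z + 1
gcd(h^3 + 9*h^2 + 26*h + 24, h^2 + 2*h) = h + 2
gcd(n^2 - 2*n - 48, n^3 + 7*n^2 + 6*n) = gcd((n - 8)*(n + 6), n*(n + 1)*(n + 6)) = n + 6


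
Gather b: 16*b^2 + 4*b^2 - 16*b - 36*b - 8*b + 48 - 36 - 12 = 20*b^2 - 60*b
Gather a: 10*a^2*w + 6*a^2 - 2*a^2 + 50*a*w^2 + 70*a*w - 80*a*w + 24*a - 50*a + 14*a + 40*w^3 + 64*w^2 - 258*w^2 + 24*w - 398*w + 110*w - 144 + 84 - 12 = a^2*(10*w + 4) + a*(50*w^2 - 10*w - 12) + 40*w^3 - 194*w^2 - 264*w - 72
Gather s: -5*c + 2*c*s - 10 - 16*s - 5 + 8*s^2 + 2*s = -5*c + 8*s^2 + s*(2*c - 14) - 15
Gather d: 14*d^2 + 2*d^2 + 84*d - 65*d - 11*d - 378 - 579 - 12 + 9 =16*d^2 + 8*d - 960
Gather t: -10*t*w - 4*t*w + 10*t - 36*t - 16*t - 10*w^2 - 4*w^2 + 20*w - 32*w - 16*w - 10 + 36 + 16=t*(-14*w - 42) - 14*w^2 - 28*w + 42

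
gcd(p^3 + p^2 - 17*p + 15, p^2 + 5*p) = p + 5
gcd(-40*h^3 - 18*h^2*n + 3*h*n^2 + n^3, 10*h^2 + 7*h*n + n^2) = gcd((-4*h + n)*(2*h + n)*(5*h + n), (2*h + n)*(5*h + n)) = 10*h^2 + 7*h*n + n^2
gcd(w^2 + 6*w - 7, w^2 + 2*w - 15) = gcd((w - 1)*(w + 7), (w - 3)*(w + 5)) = 1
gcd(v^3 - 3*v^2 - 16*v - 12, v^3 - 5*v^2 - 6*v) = v^2 - 5*v - 6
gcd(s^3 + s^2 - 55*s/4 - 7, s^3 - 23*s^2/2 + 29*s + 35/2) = s + 1/2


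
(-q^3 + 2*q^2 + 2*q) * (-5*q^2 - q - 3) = 5*q^5 - 9*q^4 - 9*q^3 - 8*q^2 - 6*q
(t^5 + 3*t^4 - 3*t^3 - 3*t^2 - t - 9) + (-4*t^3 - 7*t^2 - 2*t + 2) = t^5 + 3*t^4 - 7*t^3 - 10*t^2 - 3*t - 7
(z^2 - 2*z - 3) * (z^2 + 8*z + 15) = z^4 + 6*z^3 - 4*z^2 - 54*z - 45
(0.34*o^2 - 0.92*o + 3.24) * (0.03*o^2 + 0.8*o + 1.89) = 0.0102*o^4 + 0.2444*o^3 + 0.00379999999999991*o^2 + 0.853200000000001*o + 6.1236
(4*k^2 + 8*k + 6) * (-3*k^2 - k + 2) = -12*k^4 - 28*k^3 - 18*k^2 + 10*k + 12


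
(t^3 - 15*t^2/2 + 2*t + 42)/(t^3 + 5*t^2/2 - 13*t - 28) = (t - 6)/(t + 4)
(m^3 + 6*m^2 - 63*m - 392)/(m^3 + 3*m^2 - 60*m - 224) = (m + 7)/(m + 4)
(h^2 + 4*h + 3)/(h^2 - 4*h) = (h^2 + 4*h + 3)/(h*(h - 4))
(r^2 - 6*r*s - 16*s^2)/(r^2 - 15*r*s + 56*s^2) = (r + 2*s)/(r - 7*s)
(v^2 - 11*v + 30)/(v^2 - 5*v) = (v - 6)/v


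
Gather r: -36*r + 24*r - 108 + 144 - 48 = -12*r - 12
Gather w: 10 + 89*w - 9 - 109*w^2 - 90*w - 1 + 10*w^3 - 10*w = 10*w^3 - 109*w^2 - 11*w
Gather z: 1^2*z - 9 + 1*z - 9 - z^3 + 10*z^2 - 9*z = -z^3 + 10*z^2 - 7*z - 18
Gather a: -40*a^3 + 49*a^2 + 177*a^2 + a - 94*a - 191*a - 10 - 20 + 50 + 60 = -40*a^3 + 226*a^2 - 284*a + 80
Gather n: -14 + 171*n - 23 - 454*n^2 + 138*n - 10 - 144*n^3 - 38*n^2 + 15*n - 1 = -144*n^3 - 492*n^2 + 324*n - 48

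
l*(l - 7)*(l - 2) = l^3 - 9*l^2 + 14*l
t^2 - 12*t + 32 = (t - 8)*(t - 4)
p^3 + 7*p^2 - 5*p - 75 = (p - 3)*(p + 5)^2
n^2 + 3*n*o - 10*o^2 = (n - 2*o)*(n + 5*o)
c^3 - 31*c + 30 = (c - 5)*(c - 1)*(c + 6)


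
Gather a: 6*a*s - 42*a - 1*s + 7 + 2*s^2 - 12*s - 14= a*(6*s - 42) + 2*s^2 - 13*s - 7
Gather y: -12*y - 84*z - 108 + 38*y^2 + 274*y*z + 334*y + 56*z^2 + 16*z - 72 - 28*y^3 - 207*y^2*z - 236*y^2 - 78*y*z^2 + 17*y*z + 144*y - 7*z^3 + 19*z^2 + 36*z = -28*y^3 + y^2*(-207*z - 198) + y*(-78*z^2 + 291*z + 466) - 7*z^3 + 75*z^2 - 32*z - 180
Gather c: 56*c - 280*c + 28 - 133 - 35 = -224*c - 140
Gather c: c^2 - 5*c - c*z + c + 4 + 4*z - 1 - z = c^2 + c*(-z - 4) + 3*z + 3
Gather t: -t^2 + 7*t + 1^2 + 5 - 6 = -t^2 + 7*t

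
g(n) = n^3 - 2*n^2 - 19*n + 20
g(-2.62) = 38.07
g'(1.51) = -18.20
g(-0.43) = 27.72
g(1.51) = -9.81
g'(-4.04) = 46.12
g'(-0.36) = -17.17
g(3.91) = -25.09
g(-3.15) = 28.75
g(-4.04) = -1.82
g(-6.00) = -154.00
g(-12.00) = -1768.00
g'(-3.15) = 23.37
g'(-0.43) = -16.73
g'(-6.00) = 113.00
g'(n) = 3*n^2 - 4*n - 19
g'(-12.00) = 461.00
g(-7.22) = -323.44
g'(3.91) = 11.22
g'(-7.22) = 166.27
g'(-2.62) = 12.07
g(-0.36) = 26.53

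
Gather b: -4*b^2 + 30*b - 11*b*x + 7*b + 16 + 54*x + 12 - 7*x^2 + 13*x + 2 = -4*b^2 + b*(37 - 11*x) - 7*x^2 + 67*x + 30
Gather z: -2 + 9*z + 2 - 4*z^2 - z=-4*z^2 + 8*z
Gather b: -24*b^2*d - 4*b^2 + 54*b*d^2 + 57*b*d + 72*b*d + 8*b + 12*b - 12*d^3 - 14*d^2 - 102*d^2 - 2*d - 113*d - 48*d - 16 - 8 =b^2*(-24*d - 4) + b*(54*d^2 + 129*d + 20) - 12*d^3 - 116*d^2 - 163*d - 24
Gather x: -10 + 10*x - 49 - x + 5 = 9*x - 54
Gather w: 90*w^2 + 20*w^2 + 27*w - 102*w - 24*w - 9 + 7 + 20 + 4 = 110*w^2 - 99*w + 22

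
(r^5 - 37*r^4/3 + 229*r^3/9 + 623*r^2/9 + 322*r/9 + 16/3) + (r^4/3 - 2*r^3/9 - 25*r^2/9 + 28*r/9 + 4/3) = r^5 - 12*r^4 + 227*r^3/9 + 598*r^2/9 + 350*r/9 + 20/3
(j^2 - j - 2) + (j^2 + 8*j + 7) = 2*j^2 + 7*j + 5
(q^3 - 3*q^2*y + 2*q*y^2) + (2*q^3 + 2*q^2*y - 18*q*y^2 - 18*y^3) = 3*q^3 - q^2*y - 16*q*y^2 - 18*y^3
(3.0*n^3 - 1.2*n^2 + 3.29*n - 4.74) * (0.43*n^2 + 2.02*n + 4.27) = 1.29*n^5 + 5.544*n^4 + 11.8007*n^3 - 0.5164*n^2 + 4.4735*n - 20.2398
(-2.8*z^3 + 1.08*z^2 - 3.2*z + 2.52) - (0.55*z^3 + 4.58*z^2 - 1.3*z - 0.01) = -3.35*z^3 - 3.5*z^2 - 1.9*z + 2.53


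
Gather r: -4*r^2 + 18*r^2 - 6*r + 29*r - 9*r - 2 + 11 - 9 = 14*r^2 + 14*r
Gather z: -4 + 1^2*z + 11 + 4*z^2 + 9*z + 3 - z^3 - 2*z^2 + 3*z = -z^3 + 2*z^2 + 13*z + 10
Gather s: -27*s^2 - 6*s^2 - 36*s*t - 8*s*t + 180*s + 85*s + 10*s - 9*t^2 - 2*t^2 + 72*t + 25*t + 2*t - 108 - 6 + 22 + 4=-33*s^2 + s*(275 - 44*t) - 11*t^2 + 99*t - 88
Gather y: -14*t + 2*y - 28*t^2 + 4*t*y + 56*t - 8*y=-28*t^2 + 42*t + y*(4*t - 6)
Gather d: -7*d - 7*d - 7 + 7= -14*d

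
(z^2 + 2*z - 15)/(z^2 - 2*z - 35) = (z - 3)/(z - 7)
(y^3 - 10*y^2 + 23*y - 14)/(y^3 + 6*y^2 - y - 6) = (y^2 - 9*y + 14)/(y^2 + 7*y + 6)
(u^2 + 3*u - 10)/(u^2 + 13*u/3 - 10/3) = 3*(u - 2)/(3*u - 2)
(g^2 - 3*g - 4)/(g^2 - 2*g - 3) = (g - 4)/(g - 3)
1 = 1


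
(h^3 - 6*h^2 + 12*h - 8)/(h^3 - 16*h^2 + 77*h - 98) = (h^2 - 4*h + 4)/(h^2 - 14*h + 49)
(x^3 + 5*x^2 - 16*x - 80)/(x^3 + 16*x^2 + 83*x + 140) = (x - 4)/(x + 7)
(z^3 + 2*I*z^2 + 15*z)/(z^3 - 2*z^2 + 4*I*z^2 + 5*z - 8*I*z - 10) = z*(z - 3*I)/(z^2 - z*(2 + I) + 2*I)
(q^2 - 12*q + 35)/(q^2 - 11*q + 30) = (q - 7)/(q - 6)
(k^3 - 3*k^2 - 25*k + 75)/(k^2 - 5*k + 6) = (k^2 - 25)/(k - 2)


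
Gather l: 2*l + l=3*l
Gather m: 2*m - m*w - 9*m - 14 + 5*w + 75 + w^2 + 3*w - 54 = m*(-w - 7) + w^2 + 8*w + 7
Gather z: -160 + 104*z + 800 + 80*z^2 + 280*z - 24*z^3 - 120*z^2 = -24*z^3 - 40*z^2 + 384*z + 640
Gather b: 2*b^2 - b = 2*b^2 - b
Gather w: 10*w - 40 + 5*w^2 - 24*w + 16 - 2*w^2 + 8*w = 3*w^2 - 6*w - 24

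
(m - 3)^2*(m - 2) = m^3 - 8*m^2 + 21*m - 18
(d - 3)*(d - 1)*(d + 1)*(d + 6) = d^4 + 3*d^3 - 19*d^2 - 3*d + 18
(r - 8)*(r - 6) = r^2 - 14*r + 48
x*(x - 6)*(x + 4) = x^3 - 2*x^2 - 24*x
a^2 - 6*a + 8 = (a - 4)*(a - 2)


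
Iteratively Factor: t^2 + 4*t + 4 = (t + 2)*(t + 2)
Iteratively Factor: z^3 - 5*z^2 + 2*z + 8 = (z - 2)*(z^2 - 3*z - 4) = (z - 4)*(z - 2)*(z + 1)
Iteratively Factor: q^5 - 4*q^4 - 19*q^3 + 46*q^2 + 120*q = (q - 5)*(q^4 + q^3 - 14*q^2 - 24*q) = (q - 5)*(q + 3)*(q^3 - 2*q^2 - 8*q) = (q - 5)*(q - 4)*(q + 3)*(q^2 + 2*q) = q*(q - 5)*(q - 4)*(q + 3)*(q + 2)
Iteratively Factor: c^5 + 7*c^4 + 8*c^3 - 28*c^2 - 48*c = (c + 3)*(c^4 + 4*c^3 - 4*c^2 - 16*c) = (c - 2)*(c + 3)*(c^3 + 6*c^2 + 8*c) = (c - 2)*(c + 2)*(c + 3)*(c^2 + 4*c) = (c - 2)*(c + 2)*(c + 3)*(c + 4)*(c)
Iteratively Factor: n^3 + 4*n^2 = (n + 4)*(n^2) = n*(n + 4)*(n)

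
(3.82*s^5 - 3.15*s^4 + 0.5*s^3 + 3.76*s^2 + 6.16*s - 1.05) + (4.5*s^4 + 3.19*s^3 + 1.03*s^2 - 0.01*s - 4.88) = 3.82*s^5 + 1.35*s^4 + 3.69*s^3 + 4.79*s^2 + 6.15*s - 5.93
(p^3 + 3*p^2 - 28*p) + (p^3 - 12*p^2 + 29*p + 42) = 2*p^3 - 9*p^2 + p + 42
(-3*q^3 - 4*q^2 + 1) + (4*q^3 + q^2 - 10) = q^3 - 3*q^2 - 9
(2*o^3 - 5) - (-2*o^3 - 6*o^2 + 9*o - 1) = 4*o^3 + 6*o^2 - 9*o - 4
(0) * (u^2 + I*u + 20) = 0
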